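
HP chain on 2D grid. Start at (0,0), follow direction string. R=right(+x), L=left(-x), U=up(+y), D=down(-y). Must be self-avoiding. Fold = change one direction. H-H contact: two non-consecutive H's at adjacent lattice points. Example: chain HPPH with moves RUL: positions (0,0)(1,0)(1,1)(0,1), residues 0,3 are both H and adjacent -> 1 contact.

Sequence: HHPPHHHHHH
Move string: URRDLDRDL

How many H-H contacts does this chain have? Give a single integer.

Positions: [(0, 0), (0, 1), (1, 1), (2, 1), (2, 0), (1, 0), (1, -1), (2, -1), (2, -2), (1, -2)]
H-H contact: residue 0 @(0,0) - residue 5 @(1, 0)
H-H contact: residue 4 @(2,0) - residue 7 @(2, -1)
H-H contact: residue 6 @(1,-1) - residue 9 @(1, -2)

Answer: 3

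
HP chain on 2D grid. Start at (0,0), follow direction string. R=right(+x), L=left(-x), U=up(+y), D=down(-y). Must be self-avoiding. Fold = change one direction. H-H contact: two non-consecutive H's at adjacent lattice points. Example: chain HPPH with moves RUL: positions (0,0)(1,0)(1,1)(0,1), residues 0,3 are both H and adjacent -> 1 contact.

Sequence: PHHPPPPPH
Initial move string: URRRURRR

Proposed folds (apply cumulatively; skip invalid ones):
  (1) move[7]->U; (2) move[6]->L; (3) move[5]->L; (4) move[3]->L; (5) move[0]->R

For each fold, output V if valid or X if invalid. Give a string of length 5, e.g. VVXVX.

Answer: VXXXV

Derivation:
Initial: URRRURRR -> [(0, 0), (0, 1), (1, 1), (2, 1), (3, 1), (3, 2), (4, 2), (5, 2), (6, 2)]
Fold 1: move[7]->U => URRRURRU VALID
Fold 2: move[6]->L => URRRURLU INVALID (collision), skipped
Fold 3: move[5]->L => URRRULRU INVALID (collision), skipped
Fold 4: move[3]->L => URRLURRU INVALID (collision), skipped
Fold 5: move[0]->R => RRRRURRU VALID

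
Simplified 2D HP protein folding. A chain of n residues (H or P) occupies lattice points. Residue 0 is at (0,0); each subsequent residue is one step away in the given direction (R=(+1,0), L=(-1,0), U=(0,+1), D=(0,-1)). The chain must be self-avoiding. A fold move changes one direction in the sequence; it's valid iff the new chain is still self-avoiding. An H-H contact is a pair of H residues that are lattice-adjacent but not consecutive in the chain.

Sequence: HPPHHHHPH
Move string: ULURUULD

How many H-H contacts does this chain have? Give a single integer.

Answer: 2

Derivation:
Positions: [(0, 0), (0, 1), (-1, 1), (-1, 2), (0, 2), (0, 3), (0, 4), (-1, 4), (-1, 3)]
H-H contact: residue 3 @(-1,2) - residue 8 @(-1, 3)
H-H contact: residue 5 @(0,3) - residue 8 @(-1, 3)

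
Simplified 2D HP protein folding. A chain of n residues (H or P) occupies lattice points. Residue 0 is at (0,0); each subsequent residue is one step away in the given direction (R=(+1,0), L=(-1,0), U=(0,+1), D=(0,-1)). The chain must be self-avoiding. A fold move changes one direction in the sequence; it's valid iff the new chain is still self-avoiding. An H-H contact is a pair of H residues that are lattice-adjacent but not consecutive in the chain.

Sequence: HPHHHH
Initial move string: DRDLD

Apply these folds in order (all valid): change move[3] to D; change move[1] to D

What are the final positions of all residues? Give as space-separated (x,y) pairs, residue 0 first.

Answer: (0,0) (0,-1) (0,-2) (0,-3) (0,-4) (0,-5)

Derivation:
Initial moves: DRDLD
Fold: move[3]->D => DRDDD (positions: [(0, 0), (0, -1), (1, -1), (1, -2), (1, -3), (1, -4)])
Fold: move[1]->D => DDDDD (positions: [(0, 0), (0, -1), (0, -2), (0, -3), (0, -4), (0, -5)])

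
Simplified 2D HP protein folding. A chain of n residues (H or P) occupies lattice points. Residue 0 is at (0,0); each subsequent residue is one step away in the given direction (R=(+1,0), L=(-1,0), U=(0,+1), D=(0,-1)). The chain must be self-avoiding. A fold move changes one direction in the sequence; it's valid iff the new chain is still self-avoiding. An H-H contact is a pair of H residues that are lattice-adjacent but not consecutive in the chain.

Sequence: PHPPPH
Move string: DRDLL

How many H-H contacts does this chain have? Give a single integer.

Answer: 0

Derivation:
Positions: [(0, 0), (0, -1), (1, -1), (1, -2), (0, -2), (-1, -2)]
No H-H contacts found.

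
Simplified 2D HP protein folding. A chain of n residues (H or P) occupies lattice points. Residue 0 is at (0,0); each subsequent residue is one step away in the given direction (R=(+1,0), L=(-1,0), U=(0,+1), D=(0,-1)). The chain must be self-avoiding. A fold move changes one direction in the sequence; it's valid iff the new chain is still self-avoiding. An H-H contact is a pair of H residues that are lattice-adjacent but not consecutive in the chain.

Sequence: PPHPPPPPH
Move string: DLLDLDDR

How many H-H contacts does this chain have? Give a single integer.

Positions: [(0, 0), (0, -1), (-1, -1), (-2, -1), (-2, -2), (-3, -2), (-3, -3), (-3, -4), (-2, -4)]
No H-H contacts found.

Answer: 0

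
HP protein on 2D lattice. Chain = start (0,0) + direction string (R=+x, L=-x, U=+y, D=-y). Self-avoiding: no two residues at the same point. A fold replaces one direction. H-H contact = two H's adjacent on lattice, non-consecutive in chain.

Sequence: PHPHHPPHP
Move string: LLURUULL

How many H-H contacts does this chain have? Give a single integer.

Positions: [(0, 0), (-1, 0), (-2, 0), (-2, 1), (-1, 1), (-1, 2), (-1, 3), (-2, 3), (-3, 3)]
H-H contact: residue 1 @(-1,0) - residue 4 @(-1, 1)

Answer: 1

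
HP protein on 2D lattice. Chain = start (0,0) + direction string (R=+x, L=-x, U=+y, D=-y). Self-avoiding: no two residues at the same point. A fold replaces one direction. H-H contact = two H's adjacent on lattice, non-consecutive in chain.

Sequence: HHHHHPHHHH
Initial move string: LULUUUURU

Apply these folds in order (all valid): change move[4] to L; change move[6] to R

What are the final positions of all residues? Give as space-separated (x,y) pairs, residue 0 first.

Initial moves: LULUUUURU
Fold: move[4]->L => LULULUURU (positions: [(0, 0), (-1, 0), (-1, 1), (-2, 1), (-2, 2), (-3, 2), (-3, 3), (-3, 4), (-2, 4), (-2, 5)])
Fold: move[6]->R => LULULURRU (positions: [(0, 0), (-1, 0), (-1, 1), (-2, 1), (-2, 2), (-3, 2), (-3, 3), (-2, 3), (-1, 3), (-1, 4)])

Answer: (0,0) (-1,0) (-1,1) (-2,1) (-2,2) (-3,2) (-3,3) (-2,3) (-1,3) (-1,4)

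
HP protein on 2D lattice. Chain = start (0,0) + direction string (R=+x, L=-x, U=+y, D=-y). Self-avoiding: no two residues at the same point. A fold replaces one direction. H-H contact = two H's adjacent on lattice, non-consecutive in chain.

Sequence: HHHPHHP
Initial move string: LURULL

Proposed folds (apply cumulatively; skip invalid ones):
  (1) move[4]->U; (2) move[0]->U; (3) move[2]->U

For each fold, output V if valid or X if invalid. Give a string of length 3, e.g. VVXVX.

Initial: LURULL -> [(0, 0), (-1, 0), (-1, 1), (0, 1), (0, 2), (-1, 2), (-2, 2)]
Fold 1: move[4]->U => LURUUL VALID
Fold 2: move[0]->U => UURUUL VALID
Fold 3: move[2]->U => UUUUUL VALID

Answer: VVV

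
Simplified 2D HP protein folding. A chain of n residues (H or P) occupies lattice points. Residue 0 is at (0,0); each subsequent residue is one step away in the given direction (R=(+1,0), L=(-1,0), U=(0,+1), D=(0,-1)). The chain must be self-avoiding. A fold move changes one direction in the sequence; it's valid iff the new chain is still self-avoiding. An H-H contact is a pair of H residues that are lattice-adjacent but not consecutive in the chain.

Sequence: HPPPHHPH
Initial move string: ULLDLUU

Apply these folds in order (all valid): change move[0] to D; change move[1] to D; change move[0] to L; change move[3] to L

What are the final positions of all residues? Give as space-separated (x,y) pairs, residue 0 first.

Answer: (0,0) (-1,0) (-1,-1) (-2,-1) (-3,-1) (-4,-1) (-4,0) (-4,1)

Derivation:
Initial moves: ULLDLUU
Fold: move[0]->D => DLLDLUU (positions: [(0, 0), (0, -1), (-1, -1), (-2, -1), (-2, -2), (-3, -2), (-3, -1), (-3, 0)])
Fold: move[1]->D => DDLDLUU (positions: [(0, 0), (0, -1), (0, -2), (-1, -2), (-1, -3), (-2, -3), (-2, -2), (-2, -1)])
Fold: move[0]->L => LDLDLUU (positions: [(0, 0), (-1, 0), (-1, -1), (-2, -1), (-2, -2), (-3, -2), (-3, -1), (-3, 0)])
Fold: move[3]->L => LDLLLUU (positions: [(0, 0), (-1, 0), (-1, -1), (-2, -1), (-3, -1), (-4, -1), (-4, 0), (-4, 1)])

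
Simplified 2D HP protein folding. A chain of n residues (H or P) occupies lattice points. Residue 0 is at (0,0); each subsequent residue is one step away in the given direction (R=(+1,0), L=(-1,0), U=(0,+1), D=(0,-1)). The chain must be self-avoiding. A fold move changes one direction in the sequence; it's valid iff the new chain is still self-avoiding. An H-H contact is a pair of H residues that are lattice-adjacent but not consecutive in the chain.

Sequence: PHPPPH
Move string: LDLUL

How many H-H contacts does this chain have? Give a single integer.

Positions: [(0, 0), (-1, 0), (-1, -1), (-2, -1), (-2, 0), (-3, 0)]
No H-H contacts found.

Answer: 0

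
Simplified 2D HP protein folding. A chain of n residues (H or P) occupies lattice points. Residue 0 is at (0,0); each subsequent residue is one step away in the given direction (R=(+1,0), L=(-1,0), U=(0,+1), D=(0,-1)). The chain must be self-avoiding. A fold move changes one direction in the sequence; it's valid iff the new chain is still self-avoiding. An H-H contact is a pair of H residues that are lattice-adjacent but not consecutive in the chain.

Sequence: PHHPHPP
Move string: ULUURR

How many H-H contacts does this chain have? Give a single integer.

Answer: 0

Derivation:
Positions: [(0, 0), (0, 1), (-1, 1), (-1, 2), (-1, 3), (0, 3), (1, 3)]
No H-H contacts found.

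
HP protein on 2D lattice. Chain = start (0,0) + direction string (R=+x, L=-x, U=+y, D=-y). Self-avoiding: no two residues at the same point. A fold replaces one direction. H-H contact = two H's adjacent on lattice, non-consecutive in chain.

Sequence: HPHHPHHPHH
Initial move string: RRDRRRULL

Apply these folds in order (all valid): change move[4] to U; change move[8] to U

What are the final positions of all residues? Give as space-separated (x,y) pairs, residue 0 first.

Initial moves: RRDRRRULL
Fold: move[4]->U => RRDRURULL (positions: [(0, 0), (1, 0), (2, 0), (2, -1), (3, -1), (3, 0), (4, 0), (4, 1), (3, 1), (2, 1)])
Fold: move[8]->U => RRDRURULU (positions: [(0, 0), (1, 0), (2, 0), (2, -1), (3, -1), (3, 0), (4, 0), (4, 1), (3, 1), (3, 2)])

Answer: (0,0) (1,0) (2,0) (2,-1) (3,-1) (3,0) (4,0) (4,1) (3,1) (3,2)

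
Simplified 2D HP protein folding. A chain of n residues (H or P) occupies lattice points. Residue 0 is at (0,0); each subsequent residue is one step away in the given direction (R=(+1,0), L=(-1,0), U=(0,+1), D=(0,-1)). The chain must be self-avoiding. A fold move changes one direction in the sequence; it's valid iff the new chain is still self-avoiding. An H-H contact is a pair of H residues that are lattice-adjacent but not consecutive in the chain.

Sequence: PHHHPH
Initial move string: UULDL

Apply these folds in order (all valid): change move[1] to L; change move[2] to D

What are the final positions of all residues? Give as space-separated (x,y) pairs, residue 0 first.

Initial moves: UULDL
Fold: move[1]->L => ULLDL (positions: [(0, 0), (0, 1), (-1, 1), (-2, 1), (-2, 0), (-3, 0)])
Fold: move[2]->D => ULDDL (positions: [(0, 0), (0, 1), (-1, 1), (-1, 0), (-1, -1), (-2, -1)])

Answer: (0,0) (0,1) (-1,1) (-1,0) (-1,-1) (-2,-1)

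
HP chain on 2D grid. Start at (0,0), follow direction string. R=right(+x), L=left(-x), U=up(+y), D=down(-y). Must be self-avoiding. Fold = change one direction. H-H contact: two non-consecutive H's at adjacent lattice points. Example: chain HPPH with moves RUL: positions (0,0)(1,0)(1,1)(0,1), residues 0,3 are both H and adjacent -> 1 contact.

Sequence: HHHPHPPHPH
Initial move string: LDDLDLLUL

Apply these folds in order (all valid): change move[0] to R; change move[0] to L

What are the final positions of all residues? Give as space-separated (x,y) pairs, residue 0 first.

Answer: (0,0) (-1,0) (-1,-1) (-1,-2) (-2,-2) (-2,-3) (-3,-3) (-4,-3) (-4,-2) (-5,-2)

Derivation:
Initial moves: LDDLDLLUL
Fold: move[0]->R => RDDLDLLUL (positions: [(0, 0), (1, 0), (1, -1), (1, -2), (0, -2), (0, -3), (-1, -3), (-2, -3), (-2, -2), (-3, -2)])
Fold: move[0]->L => LDDLDLLUL (positions: [(0, 0), (-1, 0), (-1, -1), (-1, -2), (-2, -2), (-2, -3), (-3, -3), (-4, -3), (-4, -2), (-5, -2)])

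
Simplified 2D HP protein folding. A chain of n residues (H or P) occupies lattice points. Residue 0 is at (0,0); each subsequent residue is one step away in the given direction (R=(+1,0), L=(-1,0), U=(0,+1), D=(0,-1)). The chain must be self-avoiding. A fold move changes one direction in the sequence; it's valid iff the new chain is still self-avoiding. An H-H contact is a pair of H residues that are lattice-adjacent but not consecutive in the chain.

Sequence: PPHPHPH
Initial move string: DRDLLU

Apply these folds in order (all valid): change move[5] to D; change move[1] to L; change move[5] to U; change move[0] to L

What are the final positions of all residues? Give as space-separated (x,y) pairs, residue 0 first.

Initial moves: DRDLLU
Fold: move[5]->D => DRDLLD (positions: [(0, 0), (0, -1), (1, -1), (1, -2), (0, -2), (-1, -2), (-1, -3)])
Fold: move[1]->L => DLDLLD (positions: [(0, 0), (0, -1), (-1, -1), (-1, -2), (-2, -2), (-3, -2), (-3, -3)])
Fold: move[5]->U => DLDLLU (positions: [(0, 0), (0, -1), (-1, -1), (-1, -2), (-2, -2), (-3, -2), (-3, -1)])
Fold: move[0]->L => LLDLLU (positions: [(0, 0), (-1, 0), (-2, 0), (-2, -1), (-3, -1), (-4, -1), (-4, 0)])

Answer: (0,0) (-1,0) (-2,0) (-2,-1) (-3,-1) (-4,-1) (-4,0)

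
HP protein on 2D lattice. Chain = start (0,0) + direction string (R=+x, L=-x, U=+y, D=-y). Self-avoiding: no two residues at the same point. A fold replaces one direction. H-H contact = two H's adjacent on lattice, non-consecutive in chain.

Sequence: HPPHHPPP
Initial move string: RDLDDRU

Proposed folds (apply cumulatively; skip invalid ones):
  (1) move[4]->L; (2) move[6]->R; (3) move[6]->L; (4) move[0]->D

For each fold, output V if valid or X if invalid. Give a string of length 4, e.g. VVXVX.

Initial: RDLDDRU -> [(0, 0), (1, 0), (1, -1), (0, -1), (0, -2), (0, -3), (1, -3), (1, -2)]
Fold 1: move[4]->L => RDLDLRU INVALID (collision), skipped
Fold 2: move[6]->R => RDLDDRR VALID
Fold 3: move[6]->L => RDLDDRL INVALID (collision), skipped
Fold 4: move[0]->D => DDLDDRR VALID

Answer: XVXV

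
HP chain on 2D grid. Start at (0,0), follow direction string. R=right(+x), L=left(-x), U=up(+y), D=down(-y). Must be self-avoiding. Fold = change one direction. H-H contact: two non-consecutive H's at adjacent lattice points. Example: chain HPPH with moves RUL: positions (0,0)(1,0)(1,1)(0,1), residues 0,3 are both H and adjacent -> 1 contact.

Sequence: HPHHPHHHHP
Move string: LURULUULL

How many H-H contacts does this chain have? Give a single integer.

Positions: [(0, 0), (-1, 0), (-1, 1), (0, 1), (0, 2), (-1, 2), (-1, 3), (-1, 4), (-2, 4), (-3, 4)]
H-H contact: residue 0 @(0,0) - residue 3 @(0, 1)
H-H contact: residue 2 @(-1,1) - residue 5 @(-1, 2)

Answer: 2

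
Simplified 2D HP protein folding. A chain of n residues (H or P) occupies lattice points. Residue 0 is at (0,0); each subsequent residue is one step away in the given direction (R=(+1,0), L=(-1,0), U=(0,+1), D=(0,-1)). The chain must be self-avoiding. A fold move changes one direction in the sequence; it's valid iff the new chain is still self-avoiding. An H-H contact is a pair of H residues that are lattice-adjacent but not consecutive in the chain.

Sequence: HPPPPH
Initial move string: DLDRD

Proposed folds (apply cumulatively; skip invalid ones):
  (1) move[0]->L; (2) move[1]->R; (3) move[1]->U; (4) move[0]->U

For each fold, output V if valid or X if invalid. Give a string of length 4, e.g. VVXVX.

Initial: DLDRD -> [(0, 0), (0, -1), (-1, -1), (-1, -2), (0, -2), (0, -3)]
Fold 1: move[0]->L => LLDRD VALID
Fold 2: move[1]->R => LRDRD INVALID (collision), skipped
Fold 3: move[1]->U => LUDRD INVALID (collision), skipped
Fold 4: move[0]->U => ULDRD INVALID (collision), skipped

Answer: VXXX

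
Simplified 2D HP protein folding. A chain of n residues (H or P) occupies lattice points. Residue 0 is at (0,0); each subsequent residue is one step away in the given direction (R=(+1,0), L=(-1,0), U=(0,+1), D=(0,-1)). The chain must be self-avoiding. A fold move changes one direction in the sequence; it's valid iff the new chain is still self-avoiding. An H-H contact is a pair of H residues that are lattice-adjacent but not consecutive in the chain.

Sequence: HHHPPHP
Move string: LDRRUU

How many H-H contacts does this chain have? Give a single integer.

Answer: 1

Derivation:
Positions: [(0, 0), (-1, 0), (-1, -1), (0, -1), (1, -1), (1, 0), (1, 1)]
H-H contact: residue 0 @(0,0) - residue 5 @(1, 0)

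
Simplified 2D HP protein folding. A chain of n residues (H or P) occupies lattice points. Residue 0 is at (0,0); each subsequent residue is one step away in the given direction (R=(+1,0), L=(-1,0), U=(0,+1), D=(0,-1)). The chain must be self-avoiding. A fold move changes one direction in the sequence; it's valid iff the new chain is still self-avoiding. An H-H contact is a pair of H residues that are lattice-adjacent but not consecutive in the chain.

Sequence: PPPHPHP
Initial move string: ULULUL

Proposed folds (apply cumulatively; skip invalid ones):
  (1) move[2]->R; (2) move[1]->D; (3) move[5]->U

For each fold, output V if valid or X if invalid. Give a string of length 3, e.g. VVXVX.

Initial: ULULUL -> [(0, 0), (0, 1), (-1, 1), (-1, 2), (-2, 2), (-2, 3), (-3, 3)]
Fold 1: move[2]->R => ULRLUL INVALID (collision), skipped
Fold 2: move[1]->D => UDULUL INVALID (collision), skipped
Fold 3: move[5]->U => ULULUU VALID

Answer: XXV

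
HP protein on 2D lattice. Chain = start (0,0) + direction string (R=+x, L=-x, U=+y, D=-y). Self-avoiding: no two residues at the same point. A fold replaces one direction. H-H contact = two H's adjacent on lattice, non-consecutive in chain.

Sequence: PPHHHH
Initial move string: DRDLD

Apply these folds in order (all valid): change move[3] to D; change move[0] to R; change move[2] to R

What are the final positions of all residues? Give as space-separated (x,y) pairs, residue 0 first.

Answer: (0,0) (1,0) (2,0) (3,0) (3,-1) (3,-2)

Derivation:
Initial moves: DRDLD
Fold: move[3]->D => DRDDD (positions: [(0, 0), (0, -1), (1, -1), (1, -2), (1, -3), (1, -4)])
Fold: move[0]->R => RRDDD (positions: [(0, 0), (1, 0), (2, 0), (2, -1), (2, -2), (2, -3)])
Fold: move[2]->R => RRRDD (positions: [(0, 0), (1, 0), (2, 0), (3, 0), (3, -1), (3, -2)])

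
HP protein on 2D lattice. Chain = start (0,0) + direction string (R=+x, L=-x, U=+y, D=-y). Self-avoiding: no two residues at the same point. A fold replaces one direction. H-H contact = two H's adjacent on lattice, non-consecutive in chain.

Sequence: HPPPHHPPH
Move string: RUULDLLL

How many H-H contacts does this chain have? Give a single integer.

Answer: 1

Derivation:
Positions: [(0, 0), (1, 0), (1, 1), (1, 2), (0, 2), (0, 1), (-1, 1), (-2, 1), (-3, 1)]
H-H contact: residue 0 @(0,0) - residue 5 @(0, 1)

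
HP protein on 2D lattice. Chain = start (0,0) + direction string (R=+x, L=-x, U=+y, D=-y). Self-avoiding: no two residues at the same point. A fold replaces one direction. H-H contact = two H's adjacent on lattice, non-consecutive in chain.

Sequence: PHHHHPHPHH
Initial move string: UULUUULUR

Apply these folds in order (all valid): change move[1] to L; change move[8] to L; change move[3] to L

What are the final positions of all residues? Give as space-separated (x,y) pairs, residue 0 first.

Initial moves: UULUUULUR
Fold: move[1]->L => ULLUUULUR (positions: [(0, 0), (0, 1), (-1, 1), (-2, 1), (-2, 2), (-2, 3), (-2, 4), (-3, 4), (-3, 5), (-2, 5)])
Fold: move[8]->L => ULLUUULUL (positions: [(0, 0), (0, 1), (-1, 1), (-2, 1), (-2, 2), (-2, 3), (-2, 4), (-3, 4), (-3, 5), (-4, 5)])
Fold: move[3]->L => ULLLUULUL (positions: [(0, 0), (0, 1), (-1, 1), (-2, 1), (-3, 1), (-3, 2), (-3, 3), (-4, 3), (-4, 4), (-5, 4)])

Answer: (0,0) (0,1) (-1,1) (-2,1) (-3,1) (-3,2) (-3,3) (-4,3) (-4,4) (-5,4)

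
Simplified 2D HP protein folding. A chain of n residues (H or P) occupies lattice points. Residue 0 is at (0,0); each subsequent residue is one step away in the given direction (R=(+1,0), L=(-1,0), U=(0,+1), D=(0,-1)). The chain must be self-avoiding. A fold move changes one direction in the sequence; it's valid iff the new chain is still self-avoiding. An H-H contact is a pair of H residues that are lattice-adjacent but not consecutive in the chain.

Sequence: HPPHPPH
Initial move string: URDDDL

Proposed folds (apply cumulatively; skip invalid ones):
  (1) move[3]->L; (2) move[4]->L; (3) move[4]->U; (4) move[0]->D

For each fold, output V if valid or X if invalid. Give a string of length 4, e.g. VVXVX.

Answer: XVXV

Derivation:
Initial: URDDDL -> [(0, 0), (0, 1), (1, 1), (1, 0), (1, -1), (1, -2), (0, -2)]
Fold 1: move[3]->L => URDLDL INVALID (collision), skipped
Fold 2: move[4]->L => URDDLL VALID
Fold 3: move[4]->U => URDDUL INVALID (collision), skipped
Fold 4: move[0]->D => DRDDLL VALID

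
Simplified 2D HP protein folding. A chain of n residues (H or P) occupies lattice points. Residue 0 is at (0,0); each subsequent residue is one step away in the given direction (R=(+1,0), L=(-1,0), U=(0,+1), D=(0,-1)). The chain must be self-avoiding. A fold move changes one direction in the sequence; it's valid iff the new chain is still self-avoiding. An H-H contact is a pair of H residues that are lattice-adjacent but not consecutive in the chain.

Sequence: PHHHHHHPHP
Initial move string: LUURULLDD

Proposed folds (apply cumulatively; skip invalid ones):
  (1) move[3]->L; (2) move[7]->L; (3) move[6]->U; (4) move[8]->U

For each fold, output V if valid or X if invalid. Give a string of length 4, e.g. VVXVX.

Initial: LUURULLDD -> [(0, 0), (-1, 0), (-1, 1), (-1, 2), (0, 2), (0, 3), (-1, 3), (-2, 3), (-2, 2), (-2, 1)]
Fold 1: move[3]->L => LUULULLDD VALID
Fold 2: move[7]->L => LUULULLLD VALID
Fold 3: move[6]->U => LUULULULD VALID
Fold 4: move[8]->U => LUULULULU VALID

Answer: VVVV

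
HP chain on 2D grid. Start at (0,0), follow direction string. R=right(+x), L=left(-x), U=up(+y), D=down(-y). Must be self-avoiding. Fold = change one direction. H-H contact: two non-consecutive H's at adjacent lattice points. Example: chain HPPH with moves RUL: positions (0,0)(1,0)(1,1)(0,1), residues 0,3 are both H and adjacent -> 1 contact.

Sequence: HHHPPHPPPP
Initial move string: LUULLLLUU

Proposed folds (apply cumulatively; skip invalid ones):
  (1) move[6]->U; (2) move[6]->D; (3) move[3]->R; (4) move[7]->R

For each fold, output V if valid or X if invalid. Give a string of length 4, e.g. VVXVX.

Answer: VXXV

Derivation:
Initial: LUULLLLUU -> [(0, 0), (-1, 0), (-1, 1), (-1, 2), (-2, 2), (-3, 2), (-4, 2), (-5, 2), (-5, 3), (-5, 4)]
Fold 1: move[6]->U => LUULLLUUU VALID
Fold 2: move[6]->D => LUULLLDUU INVALID (collision), skipped
Fold 3: move[3]->R => LUURLLUUU INVALID (collision), skipped
Fold 4: move[7]->R => LUULLLURU VALID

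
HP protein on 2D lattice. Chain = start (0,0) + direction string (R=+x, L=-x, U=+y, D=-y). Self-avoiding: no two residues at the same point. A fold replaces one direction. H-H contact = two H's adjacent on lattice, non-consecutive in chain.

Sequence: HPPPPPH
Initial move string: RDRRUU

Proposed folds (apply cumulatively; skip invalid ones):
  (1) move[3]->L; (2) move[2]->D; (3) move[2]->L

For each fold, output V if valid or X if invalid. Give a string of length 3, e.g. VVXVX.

Answer: XVX

Derivation:
Initial: RDRRUU -> [(0, 0), (1, 0), (1, -1), (2, -1), (3, -1), (3, 0), (3, 1)]
Fold 1: move[3]->L => RDRLUU INVALID (collision), skipped
Fold 2: move[2]->D => RDDRUU VALID
Fold 3: move[2]->L => RDLRUU INVALID (collision), skipped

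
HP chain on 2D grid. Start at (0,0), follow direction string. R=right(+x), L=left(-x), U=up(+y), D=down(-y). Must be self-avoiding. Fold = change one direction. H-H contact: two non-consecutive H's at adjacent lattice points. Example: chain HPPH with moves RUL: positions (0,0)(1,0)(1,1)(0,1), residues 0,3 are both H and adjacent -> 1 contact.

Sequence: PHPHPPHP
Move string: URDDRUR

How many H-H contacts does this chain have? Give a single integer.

Positions: [(0, 0), (0, 1), (1, 1), (1, 0), (1, -1), (2, -1), (2, 0), (3, 0)]
H-H contact: residue 3 @(1,0) - residue 6 @(2, 0)

Answer: 1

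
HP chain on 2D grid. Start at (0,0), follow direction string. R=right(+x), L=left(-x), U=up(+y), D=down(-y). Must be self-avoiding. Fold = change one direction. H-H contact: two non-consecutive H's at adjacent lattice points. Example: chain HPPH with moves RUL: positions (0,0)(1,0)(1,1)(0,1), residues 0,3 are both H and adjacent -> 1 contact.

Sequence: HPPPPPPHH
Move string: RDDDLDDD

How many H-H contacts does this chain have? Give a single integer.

Answer: 0

Derivation:
Positions: [(0, 0), (1, 0), (1, -1), (1, -2), (1, -3), (0, -3), (0, -4), (0, -5), (0, -6)]
No H-H contacts found.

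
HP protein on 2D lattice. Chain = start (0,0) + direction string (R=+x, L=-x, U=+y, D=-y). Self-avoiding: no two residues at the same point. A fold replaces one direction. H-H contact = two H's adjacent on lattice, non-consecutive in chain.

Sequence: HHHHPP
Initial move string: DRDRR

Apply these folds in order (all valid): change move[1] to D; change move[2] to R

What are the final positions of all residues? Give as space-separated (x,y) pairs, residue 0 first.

Answer: (0,0) (0,-1) (0,-2) (1,-2) (2,-2) (3,-2)

Derivation:
Initial moves: DRDRR
Fold: move[1]->D => DDDRR (positions: [(0, 0), (0, -1), (0, -2), (0, -3), (1, -3), (2, -3)])
Fold: move[2]->R => DDRRR (positions: [(0, 0), (0, -1), (0, -2), (1, -2), (2, -2), (3, -2)])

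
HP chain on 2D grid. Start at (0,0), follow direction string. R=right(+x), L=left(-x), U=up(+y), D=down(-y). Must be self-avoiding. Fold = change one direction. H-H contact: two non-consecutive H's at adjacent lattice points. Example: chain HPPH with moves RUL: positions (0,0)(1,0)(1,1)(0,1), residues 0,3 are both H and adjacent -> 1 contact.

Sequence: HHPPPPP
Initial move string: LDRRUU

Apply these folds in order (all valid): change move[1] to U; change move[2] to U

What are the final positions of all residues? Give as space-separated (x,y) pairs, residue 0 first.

Answer: (0,0) (-1,0) (-1,1) (-1,2) (0,2) (0,3) (0,4)

Derivation:
Initial moves: LDRRUU
Fold: move[1]->U => LURRUU (positions: [(0, 0), (-1, 0), (-1, 1), (0, 1), (1, 1), (1, 2), (1, 3)])
Fold: move[2]->U => LUURUU (positions: [(0, 0), (-1, 0), (-1, 1), (-1, 2), (0, 2), (0, 3), (0, 4)])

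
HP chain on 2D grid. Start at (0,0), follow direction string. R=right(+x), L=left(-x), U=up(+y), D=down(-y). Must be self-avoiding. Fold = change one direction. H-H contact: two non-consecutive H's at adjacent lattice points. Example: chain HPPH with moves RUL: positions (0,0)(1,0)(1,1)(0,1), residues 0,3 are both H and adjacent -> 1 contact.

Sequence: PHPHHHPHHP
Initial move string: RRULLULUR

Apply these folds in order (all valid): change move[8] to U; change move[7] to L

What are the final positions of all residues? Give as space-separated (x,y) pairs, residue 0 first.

Initial moves: RRULLULUR
Fold: move[8]->U => RRULLULUU (positions: [(0, 0), (1, 0), (2, 0), (2, 1), (1, 1), (0, 1), (0, 2), (-1, 2), (-1, 3), (-1, 4)])
Fold: move[7]->L => RRULLULLU (positions: [(0, 0), (1, 0), (2, 0), (2, 1), (1, 1), (0, 1), (0, 2), (-1, 2), (-2, 2), (-2, 3)])

Answer: (0,0) (1,0) (2,0) (2,1) (1,1) (0,1) (0,2) (-1,2) (-2,2) (-2,3)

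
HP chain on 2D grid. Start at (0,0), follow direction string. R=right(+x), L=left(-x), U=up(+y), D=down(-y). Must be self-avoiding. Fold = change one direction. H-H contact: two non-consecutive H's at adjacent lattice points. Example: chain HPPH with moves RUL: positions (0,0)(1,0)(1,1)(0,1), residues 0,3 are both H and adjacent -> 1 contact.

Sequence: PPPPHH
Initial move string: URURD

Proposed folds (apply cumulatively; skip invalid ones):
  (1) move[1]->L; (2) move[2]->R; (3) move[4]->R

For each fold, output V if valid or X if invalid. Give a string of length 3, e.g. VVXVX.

Answer: XVV

Derivation:
Initial: URURD -> [(0, 0), (0, 1), (1, 1), (1, 2), (2, 2), (2, 1)]
Fold 1: move[1]->L => ULURD INVALID (collision), skipped
Fold 2: move[2]->R => URRRD VALID
Fold 3: move[4]->R => URRRR VALID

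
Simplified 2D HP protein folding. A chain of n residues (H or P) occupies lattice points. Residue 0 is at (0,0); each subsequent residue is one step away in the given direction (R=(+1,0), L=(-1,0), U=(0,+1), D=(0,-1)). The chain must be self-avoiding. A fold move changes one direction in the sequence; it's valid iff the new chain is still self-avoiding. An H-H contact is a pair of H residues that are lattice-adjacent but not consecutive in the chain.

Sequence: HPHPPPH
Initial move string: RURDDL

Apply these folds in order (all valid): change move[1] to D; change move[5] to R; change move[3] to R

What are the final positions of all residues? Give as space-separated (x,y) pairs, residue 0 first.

Answer: (0,0) (1,0) (1,-1) (2,-1) (3,-1) (3,-2) (4,-2)

Derivation:
Initial moves: RURDDL
Fold: move[1]->D => RDRDDL (positions: [(0, 0), (1, 0), (1, -1), (2, -1), (2, -2), (2, -3), (1, -3)])
Fold: move[5]->R => RDRDDR (positions: [(0, 0), (1, 0), (1, -1), (2, -1), (2, -2), (2, -3), (3, -3)])
Fold: move[3]->R => RDRRDR (positions: [(0, 0), (1, 0), (1, -1), (2, -1), (3, -1), (3, -2), (4, -2)])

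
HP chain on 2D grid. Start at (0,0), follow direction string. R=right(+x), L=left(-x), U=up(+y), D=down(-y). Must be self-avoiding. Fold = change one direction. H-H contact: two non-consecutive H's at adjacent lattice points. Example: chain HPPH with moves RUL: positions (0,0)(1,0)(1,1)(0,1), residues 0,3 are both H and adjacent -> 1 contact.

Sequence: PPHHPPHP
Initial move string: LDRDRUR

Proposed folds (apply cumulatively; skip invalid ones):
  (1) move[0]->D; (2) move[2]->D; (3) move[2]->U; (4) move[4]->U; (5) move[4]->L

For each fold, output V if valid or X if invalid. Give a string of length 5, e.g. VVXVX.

Initial: LDRDRUR -> [(0, 0), (-1, 0), (-1, -1), (0, -1), (0, -2), (1, -2), (1, -1), (2, -1)]
Fold 1: move[0]->D => DDRDRUR VALID
Fold 2: move[2]->D => DDDDRUR VALID
Fold 3: move[2]->U => DDUDRUR INVALID (collision), skipped
Fold 4: move[4]->U => DDDDUUR INVALID (collision), skipped
Fold 5: move[4]->L => DDDDLUR INVALID (collision), skipped

Answer: VVXXX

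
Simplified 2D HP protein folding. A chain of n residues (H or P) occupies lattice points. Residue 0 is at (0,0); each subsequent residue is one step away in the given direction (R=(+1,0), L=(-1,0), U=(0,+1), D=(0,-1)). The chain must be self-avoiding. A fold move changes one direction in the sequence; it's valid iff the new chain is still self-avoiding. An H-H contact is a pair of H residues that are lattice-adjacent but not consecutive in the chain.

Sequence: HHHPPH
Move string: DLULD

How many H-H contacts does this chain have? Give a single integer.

Positions: [(0, 0), (0, -1), (-1, -1), (-1, 0), (-2, 0), (-2, -1)]
H-H contact: residue 2 @(-1,-1) - residue 5 @(-2, -1)

Answer: 1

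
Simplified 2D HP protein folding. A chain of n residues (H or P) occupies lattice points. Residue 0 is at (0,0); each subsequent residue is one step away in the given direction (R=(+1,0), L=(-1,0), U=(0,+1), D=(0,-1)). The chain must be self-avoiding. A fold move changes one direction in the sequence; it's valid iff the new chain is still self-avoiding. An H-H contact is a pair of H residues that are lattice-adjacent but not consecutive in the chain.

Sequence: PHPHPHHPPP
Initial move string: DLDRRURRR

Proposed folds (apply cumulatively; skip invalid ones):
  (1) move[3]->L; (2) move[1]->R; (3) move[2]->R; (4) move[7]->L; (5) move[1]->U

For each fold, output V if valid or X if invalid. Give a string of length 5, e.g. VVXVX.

Answer: XVVXX

Derivation:
Initial: DLDRRURRR -> [(0, 0), (0, -1), (-1, -1), (-1, -2), (0, -2), (1, -2), (1, -1), (2, -1), (3, -1), (4, -1)]
Fold 1: move[3]->L => DLDLRURRR INVALID (collision), skipped
Fold 2: move[1]->R => DRDRRURRR VALID
Fold 3: move[2]->R => DRRRRURRR VALID
Fold 4: move[7]->L => DRRRRURLR INVALID (collision), skipped
Fold 5: move[1]->U => DURRRURRR INVALID (collision), skipped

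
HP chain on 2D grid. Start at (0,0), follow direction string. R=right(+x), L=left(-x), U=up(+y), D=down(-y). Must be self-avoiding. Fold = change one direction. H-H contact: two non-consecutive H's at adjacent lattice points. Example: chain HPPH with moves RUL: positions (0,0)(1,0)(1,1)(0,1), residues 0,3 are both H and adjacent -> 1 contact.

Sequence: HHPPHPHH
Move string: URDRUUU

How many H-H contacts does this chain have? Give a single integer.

Positions: [(0, 0), (0, 1), (1, 1), (1, 0), (2, 0), (2, 1), (2, 2), (2, 3)]
No H-H contacts found.

Answer: 0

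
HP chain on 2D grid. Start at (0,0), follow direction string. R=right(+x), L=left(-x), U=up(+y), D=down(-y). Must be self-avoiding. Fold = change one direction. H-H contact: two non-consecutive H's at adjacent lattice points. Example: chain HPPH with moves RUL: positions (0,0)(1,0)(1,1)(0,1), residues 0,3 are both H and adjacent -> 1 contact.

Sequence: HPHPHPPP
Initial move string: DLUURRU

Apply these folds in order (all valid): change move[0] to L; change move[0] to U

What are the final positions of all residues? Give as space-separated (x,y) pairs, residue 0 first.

Initial moves: DLUURRU
Fold: move[0]->L => LLUURRU (positions: [(0, 0), (-1, 0), (-2, 0), (-2, 1), (-2, 2), (-1, 2), (0, 2), (0, 3)])
Fold: move[0]->U => ULUURRU (positions: [(0, 0), (0, 1), (-1, 1), (-1, 2), (-1, 3), (0, 3), (1, 3), (1, 4)])

Answer: (0,0) (0,1) (-1,1) (-1,2) (-1,3) (0,3) (1,3) (1,4)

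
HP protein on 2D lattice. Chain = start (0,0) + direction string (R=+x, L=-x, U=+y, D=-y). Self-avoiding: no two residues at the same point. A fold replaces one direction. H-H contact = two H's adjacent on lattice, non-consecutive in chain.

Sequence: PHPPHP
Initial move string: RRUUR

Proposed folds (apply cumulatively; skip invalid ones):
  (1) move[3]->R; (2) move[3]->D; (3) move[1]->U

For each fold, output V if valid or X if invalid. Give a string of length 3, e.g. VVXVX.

Initial: RRUUR -> [(0, 0), (1, 0), (2, 0), (2, 1), (2, 2), (3, 2)]
Fold 1: move[3]->R => RRURR VALID
Fold 2: move[3]->D => RRUDR INVALID (collision), skipped
Fold 3: move[1]->U => RUURR VALID

Answer: VXV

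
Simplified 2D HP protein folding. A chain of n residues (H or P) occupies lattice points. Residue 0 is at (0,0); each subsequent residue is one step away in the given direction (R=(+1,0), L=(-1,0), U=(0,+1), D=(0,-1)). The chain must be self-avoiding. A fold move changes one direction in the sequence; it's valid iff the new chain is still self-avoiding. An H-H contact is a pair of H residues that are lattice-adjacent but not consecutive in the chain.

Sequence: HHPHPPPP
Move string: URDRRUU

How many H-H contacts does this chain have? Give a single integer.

Answer: 1

Derivation:
Positions: [(0, 0), (0, 1), (1, 1), (1, 0), (2, 0), (3, 0), (3, 1), (3, 2)]
H-H contact: residue 0 @(0,0) - residue 3 @(1, 0)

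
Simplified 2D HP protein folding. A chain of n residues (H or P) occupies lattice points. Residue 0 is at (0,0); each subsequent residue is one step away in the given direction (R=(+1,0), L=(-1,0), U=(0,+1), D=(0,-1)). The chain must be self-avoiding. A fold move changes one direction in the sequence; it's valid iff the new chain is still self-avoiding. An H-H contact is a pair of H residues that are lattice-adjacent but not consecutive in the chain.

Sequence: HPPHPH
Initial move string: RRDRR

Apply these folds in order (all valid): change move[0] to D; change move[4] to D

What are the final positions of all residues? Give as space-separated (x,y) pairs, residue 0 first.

Initial moves: RRDRR
Fold: move[0]->D => DRDRR (positions: [(0, 0), (0, -1), (1, -1), (1, -2), (2, -2), (3, -2)])
Fold: move[4]->D => DRDRD (positions: [(0, 0), (0, -1), (1, -1), (1, -2), (2, -2), (2, -3)])

Answer: (0,0) (0,-1) (1,-1) (1,-2) (2,-2) (2,-3)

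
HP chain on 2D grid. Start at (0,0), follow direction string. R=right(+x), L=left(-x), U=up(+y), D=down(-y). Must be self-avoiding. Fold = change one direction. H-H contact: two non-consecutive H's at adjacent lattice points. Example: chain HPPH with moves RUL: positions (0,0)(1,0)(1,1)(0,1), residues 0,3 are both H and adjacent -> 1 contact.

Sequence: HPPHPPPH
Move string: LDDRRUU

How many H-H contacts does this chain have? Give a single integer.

Answer: 1

Derivation:
Positions: [(0, 0), (-1, 0), (-1, -1), (-1, -2), (0, -2), (1, -2), (1, -1), (1, 0)]
H-H contact: residue 0 @(0,0) - residue 7 @(1, 0)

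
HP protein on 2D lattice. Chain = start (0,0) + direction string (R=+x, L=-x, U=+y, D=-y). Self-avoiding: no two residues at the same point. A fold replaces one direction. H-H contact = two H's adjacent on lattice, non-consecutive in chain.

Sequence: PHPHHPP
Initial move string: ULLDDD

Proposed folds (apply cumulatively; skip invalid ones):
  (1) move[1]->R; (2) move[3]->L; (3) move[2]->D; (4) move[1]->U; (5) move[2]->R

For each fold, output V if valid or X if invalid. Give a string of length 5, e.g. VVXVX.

Initial: ULLDDD -> [(0, 0), (0, 1), (-1, 1), (-2, 1), (-2, 0), (-2, -1), (-2, -2)]
Fold 1: move[1]->R => URLDDD INVALID (collision), skipped
Fold 2: move[3]->L => ULLLDD VALID
Fold 3: move[2]->D => ULDLDD VALID
Fold 4: move[1]->U => UUDLDD INVALID (collision), skipped
Fold 5: move[2]->R => ULRLDD INVALID (collision), skipped

Answer: XVVXX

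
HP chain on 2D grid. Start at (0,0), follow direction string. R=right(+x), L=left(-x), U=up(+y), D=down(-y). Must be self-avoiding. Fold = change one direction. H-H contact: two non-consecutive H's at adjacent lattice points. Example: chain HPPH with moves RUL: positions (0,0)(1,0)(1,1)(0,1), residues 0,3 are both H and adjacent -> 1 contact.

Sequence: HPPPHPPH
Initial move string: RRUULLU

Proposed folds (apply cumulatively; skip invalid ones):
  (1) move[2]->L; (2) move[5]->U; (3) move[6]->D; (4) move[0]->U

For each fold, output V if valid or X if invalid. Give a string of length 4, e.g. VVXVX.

Answer: XVXV

Derivation:
Initial: RRUULLU -> [(0, 0), (1, 0), (2, 0), (2, 1), (2, 2), (1, 2), (0, 2), (0, 3)]
Fold 1: move[2]->L => RRLULLU INVALID (collision), skipped
Fold 2: move[5]->U => RRUULUU VALID
Fold 3: move[6]->D => RRUULUD INVALID (collision), skipped
Fold 4: move[0]->U => URUULUU VALID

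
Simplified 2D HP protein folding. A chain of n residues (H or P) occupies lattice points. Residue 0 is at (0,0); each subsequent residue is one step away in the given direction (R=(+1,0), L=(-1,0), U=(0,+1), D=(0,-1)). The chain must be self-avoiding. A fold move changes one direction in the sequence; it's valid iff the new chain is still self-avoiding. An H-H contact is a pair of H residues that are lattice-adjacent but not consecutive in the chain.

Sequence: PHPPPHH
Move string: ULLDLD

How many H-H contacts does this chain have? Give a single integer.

Answer: 0

Derivation:
Positions: [(0, 0), (0, 1), (-1, 1), (-2, 1), (-2, 0), (-3, 0), (-3, -1)]
No H-H contacts found.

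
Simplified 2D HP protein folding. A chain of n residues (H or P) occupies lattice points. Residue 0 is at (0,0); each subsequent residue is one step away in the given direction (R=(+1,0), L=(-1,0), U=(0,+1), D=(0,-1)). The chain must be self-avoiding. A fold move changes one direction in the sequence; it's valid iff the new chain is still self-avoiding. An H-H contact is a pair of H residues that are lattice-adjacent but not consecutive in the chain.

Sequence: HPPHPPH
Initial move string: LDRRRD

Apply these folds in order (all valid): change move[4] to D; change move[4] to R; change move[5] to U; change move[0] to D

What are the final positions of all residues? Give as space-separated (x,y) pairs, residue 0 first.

Answer: (0,0) (0,-1) (0,-2) (1,-2) (2,-2) (3,-2) (3,-1)

Derivation:
Initial moves: LDRRRD
Fold: move[4]->D => LDRRDD (positions: [(0, 0), (-1, 0), (-1, -1), (0, -1), (1, -1), (1, -2), (1, -3)])
Fold: move[4]->R => LDRRRD (positions: [(0, 0), (-1, 0), (-1, -1), (0, -1), (1, -1), (2, -1), (2, -2)])
Fold: move[5]->U => LDRRRU (positions: [(0, 0), (-1, 0), (-1, -1), (0, -1), (1, -1), (2, -1), (2, 0)])
Fold: move[0]->D => DDRRRU (positions: [(0, 0), (0, -1), (0, -2), (1, -2), (2, -2), (3, -2), (3, -1)])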